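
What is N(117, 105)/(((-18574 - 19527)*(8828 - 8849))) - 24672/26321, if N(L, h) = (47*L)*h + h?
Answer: -216200372/1002856421 ≈ -0.21558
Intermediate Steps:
N(L, h) = h + 47*L*h (N(L, h) = 47*L*h + h = h + 47*L*h)
N(117, 105)/(((-18574 - 19527)*(8828 - 8849))) - 24672/26321 = (105*(1 + 47*117))/(((-18574 - 19527)*(8828 - 8849))) - 24672/26321 = (105*(1 + 5499))/((-38101*(-21))) - 24672*1/26321 = (105*5500)/800121 - 24672/26321 = 577500*(1/800121) - 24672/26321 = 27500/38101 - 24672/26321 = -216200372/1002856421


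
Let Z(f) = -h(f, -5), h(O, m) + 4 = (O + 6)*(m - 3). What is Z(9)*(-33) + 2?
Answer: -4090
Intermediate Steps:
h(O, m) = -4 + (-3 + m)*(6 + O) (h(O, m) = -4 + (O + 6)*(m - 3) = -4 + (6 + O)*(-3 + m) = -4 + (-3 + m)*(6 + O))
Z(f) = 52 + 8*f (Z(f) = -(-22 - 3*f + 6*(-5) + f*(-5)) = -(-22 - 3*f - 30 - 5*f) = -(-52 - 8*f) = 52 + 8*f)
Z(9)*(-33) + 2 = (52 + 8*9)*(-33) + 2 = (52 + 72)*(-33) + 2 = 124*(-33) + 2 = -4092 + 2 = -4090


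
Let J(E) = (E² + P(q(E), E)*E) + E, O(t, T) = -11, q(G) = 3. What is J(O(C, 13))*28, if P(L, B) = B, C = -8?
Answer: 6468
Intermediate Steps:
J(E) = E + 2*E² (J(E) = (E² + E*E) + E = (E² + E²) + E = 2*E² + E = E + 2*E²)
J(O(C, 13))*28 = -11*(1 + 2*(-11))*28 = -11*(1 - 22)*28 = -11*(-21)*28 = 231*28 = 6468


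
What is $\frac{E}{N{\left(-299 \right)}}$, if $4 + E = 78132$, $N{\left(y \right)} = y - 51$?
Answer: $- \frac{39064}{175} \approx -223.22$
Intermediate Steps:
$N{\left(y \right)} = -51 + y$ ($N{\left(y \right)} = y - 51 = -51 + y$)
$E = 78128$ ($E = -4 + 78132 = 78128$)
$\frac{E}{N{\left(-299 \right)}} = \frac{78128}{-51 - 299} = \frac{78128}{-350} = 78128 \left(- \frac{1}{350}\right) = - \frac{39064}{175}$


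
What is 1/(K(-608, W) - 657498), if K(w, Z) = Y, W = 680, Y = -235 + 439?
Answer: -1/657294 ≈ -1.5214e-6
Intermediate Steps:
Y = 204
K(w, Z) = 204
1/(K(-608, W) - 657498) = 1/(204 - 657498) = 1/(-657294) = -1/657294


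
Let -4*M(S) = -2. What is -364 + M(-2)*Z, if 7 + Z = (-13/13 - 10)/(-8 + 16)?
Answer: -5891/16 ≈ -368.19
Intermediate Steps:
Z = -67/8 (Z = -7 + (-13/13 - 10)/(-8 + 16) = -7 + (-13*1/13 - 10)/8 = -7 + (-1 - 10)*(1/8) = -7 - 11*1/8 = -7 - 11/8 = -67/8 ≈ -8.3750)
M(S) = 1/2 (M(S) = -1/4*(-2) = 1/2)
-364 + M(-2)*Z = -364 + (1/2)*(-67/8) = -364 - 67/16 = -5891/16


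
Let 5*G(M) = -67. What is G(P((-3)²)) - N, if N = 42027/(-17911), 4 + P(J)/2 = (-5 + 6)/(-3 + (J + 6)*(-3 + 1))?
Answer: -989902/89555 ≈ -11.054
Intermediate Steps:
P(J) = -8 + 2/(-15 - 2*J) (P(J) = -8 + 2*((-5 + 6)/(-3 + (J + 6)*(-3 + 1))) = -8 + 2*(1/(-3 + (6 + J)*(-2))) = -8 + 2*(1/(-3 + (-12 - 2*J))) = -8 + 2*(1/(-15 - 2*J)) = -8 + 2/(-15 - 2*J))
G(M) = -67/5 (G(M) = (⅕)*(-67) = -67/5)
N = -42027/17911 (N = 42027*(-1/17911) = -42027/17911 ≈ -2.3464)
G(P((-3)²)) - N = -67/5 - 1*(-42027/17911) = -67/5 + 42027/17911 = -989902/89555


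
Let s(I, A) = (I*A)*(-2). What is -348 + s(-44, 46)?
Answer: 3700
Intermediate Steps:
s(I, A) = -2*A*I (s(I, A) = (A*I)*(-2) = -2*A*I)
-348 + s(-44, 46) = -348 - 2*46*(-44) = -348 + 4048 = 3700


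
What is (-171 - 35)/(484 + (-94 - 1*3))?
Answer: -206/387 ≈ -0.53230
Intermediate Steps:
(-171 - 35)/(484 + (-94 - 1*3)) = -206/(484 + (-94 - 3)) = -206/(484 - 97) = -206/387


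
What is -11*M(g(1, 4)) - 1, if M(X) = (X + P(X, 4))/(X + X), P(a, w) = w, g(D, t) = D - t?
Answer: 5/6 ≈ 0.83333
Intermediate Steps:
M(X) = (4 + X)/(2*X) (M(X) = (X + 4)/(X + X) = (4 + X)/((2*X)) = (4 + X)*(1/(2*X)) = (4 + X)/(2*X))
-11*M(g(1, 4)) - 1 = -11*(4 + (1 - 1*4))/(2*(1 - 1*4)) - 1 = -11*(4 + (1 - 4))/(2*(1 - 4)) - 1 = -11*(4 - 3)/(2*(-3)) - 1 = -11*(-1)/(2*3) - 1 = -11*(-1/6) - 1 = 11/6 - 1 = 5/6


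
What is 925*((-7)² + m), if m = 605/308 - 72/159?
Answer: 69337075/1484 ≈ 46723.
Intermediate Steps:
m = 2243/1484 (m = 605*(1/308) - 72*1/159 = 55/28 - 24/53 = 2243/1484 ≈ 1.5115)
925*((-7)² + m) = 925*((-7)² + 2243/1484) = 925*(49 + 2243/1484) = 925*(74959/1484) = 69337075/1484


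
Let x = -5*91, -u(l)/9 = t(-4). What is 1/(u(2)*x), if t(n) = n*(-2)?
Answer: 1/32760 ≈ 3.0525e-5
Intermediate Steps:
t(n) = -2*n
u(l) = -72 (u(l) = -(-18)*(-4) = -9*8 = -72)
x = -455
1/(u(2)*x) = 1/(-72*(-455)) = 1/32760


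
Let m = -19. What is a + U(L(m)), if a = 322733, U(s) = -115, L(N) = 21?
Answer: 322618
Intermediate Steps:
a + U(L(m)) = 322733 - 115 = 322618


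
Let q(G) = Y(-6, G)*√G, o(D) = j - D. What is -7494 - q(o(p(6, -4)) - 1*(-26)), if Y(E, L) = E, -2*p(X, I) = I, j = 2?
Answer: -7494 + 6*√26 ≈ -7463.4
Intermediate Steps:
p(X, I) = -I/2
o(D) = 2 - D
q(G) = -6*√G
-7494 - q(o(p(6, -4)) - 1*(-26)) = -7494 - (-6)*√((2 - (-1)*(-4)/2) - 1*(-26)) = -7494 - (-6)*√((2 - 1*2) + 26) = -7494 - (-6)*√((2 - 2) + 26) = -7494 - (-6)*√(0 + 26) = -7494 - (-6)*√26 = -7494 + 6*√26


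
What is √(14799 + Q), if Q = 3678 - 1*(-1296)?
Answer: 39*√13 ≈ 140.62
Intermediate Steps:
Q = 4974 (Q = 3678 + 1296 = 4974)
√(14799 + Q) = √(14799 + 4974) = √19773 = 39*√13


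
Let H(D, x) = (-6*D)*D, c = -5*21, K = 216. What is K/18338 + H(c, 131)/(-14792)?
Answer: 304063443/67813924 ≈ 4.4838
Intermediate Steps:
c = -105
H(D, x) = -6*D²
K/18338 + H(c, 131)/(-14792) = 216/18338 - 6*(-105)²/(-14792) = 216*(1/18338) - 6*11025*(-1/14792) = 108/9169 - 66150*(-1/14792) = 108/9169 + 33075/7396 = 304063443/67813924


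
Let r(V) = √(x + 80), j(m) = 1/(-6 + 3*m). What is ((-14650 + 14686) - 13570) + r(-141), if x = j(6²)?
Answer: -13534 + √832422/102 ≈ -13525.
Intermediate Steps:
x = 1/102 (x = 1/(3*(-2 + 6²)) = 1/(3*(-2 + 36)) = (⅓)/34 = (⅓)*(1/34) = 1/102 ≈ 0.0098039)
r(V) = √832422/102 (r(V) = √(1/102 + 80) = √(8161/102) = √832422/102)
((-14650 + 14686) - 13570) + r(-141) = ((-14650 + 14686) - 13570) + √832422/102 = (36 - 13570) + √832422/102 = -13534 + √832422/102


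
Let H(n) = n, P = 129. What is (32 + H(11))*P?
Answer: 5547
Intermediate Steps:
(32 + H(11))*P = (32 + 11)*129 = 43*129 = 5547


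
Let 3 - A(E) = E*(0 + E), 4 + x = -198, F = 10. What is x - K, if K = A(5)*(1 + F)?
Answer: 40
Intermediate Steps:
x = -202 (x = -4 - 198 = -202)
A(E) = 3 - E**2 (A(E) = 3 - E*(0 + E) = 3 - E*E = 3 - E**2)
K = -242 (K = (3 - 1*5**2)*(1 + 10) = (3 - 1*25)*11 = (3 - 25)*11 = -22*11 = -242)
x - K = -202 - 1*(-242) = -202 + 242 = 40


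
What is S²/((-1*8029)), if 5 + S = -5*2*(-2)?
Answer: -225/8029 ≈ -0.028023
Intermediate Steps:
S = 15 (S = -5 - 5*2*(-2) = -5 - 10*(-2) = -5 + 20 = 15)
S²/((-1*8029)) = 15²/((-1*8029)) = 225/(-8029) = 225*(-1/8029) = -225/8029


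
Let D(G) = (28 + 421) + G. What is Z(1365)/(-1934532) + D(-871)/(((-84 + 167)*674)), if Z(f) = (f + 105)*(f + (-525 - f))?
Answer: 1176579611/3006155254 ≈ 0.39139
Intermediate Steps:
D(G) = 449 + G
Z(f) = -55125 - 525*f (Z(f) = (105 + f)*(-525) = -55125 - 525*f)
Z(1365)/(-1934532) + D(-871)/(((-84 + 167)*674)) = (-55125 - 525*1365)/(-1934532) + (449 - 871)/(((-84 + 167)*674)) = (-55125 - 716625)*(-1/1934532) - 422/(83*674) = -771750*(-1/1934532) - 422/55942 = 42875/107474 - 422*1/55942 = 42875/107474 - 211/27971 = 1176579611/3006155254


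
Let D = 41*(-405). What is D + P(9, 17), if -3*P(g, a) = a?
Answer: -49832/3 ≈ -16611.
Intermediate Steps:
P(g, a) = -a/3
D = -16605
D + P(9, 17) = -16605 - 1/3*17 = -16605 - 17/3 = -49832/3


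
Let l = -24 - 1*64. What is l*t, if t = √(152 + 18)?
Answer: -88*√170 ≈ -1147.4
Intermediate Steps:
l = -88 (l = -24 - 64 = -88)
t = √170 ≈ 13.038
l*t = -88*√170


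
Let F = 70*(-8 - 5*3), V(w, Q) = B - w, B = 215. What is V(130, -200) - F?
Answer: 1695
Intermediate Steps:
V(w, Q) = 215 - w
F = -1610 (F = 70*(-8 - 15) = 70*(-23) = -1610)
V(130, -200) - F = (215 - 1*130) - 1*(-1610) = (215 - 130) + 1610 = 85 + 1610 = 1695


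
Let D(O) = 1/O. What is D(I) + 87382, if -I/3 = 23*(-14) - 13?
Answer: 87818911/1005 ≈ 87382.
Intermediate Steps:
I = 1005 (I = -3*(23*(-14) - 13) = -3*(-322 - 13) = -3*(-335) = 1005)
D(I) + 87382 = 1/1005 + 87382 = 87818911/1005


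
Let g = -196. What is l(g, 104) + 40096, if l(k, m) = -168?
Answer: 39928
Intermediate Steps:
l(g, 104) + 40096 = -168 + 40096 = 39928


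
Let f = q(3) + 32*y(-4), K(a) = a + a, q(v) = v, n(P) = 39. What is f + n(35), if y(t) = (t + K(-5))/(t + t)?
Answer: 98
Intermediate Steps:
K(a) = 2*a
y(t) = (-10 + t)/(2*t) (y(t) = (t + 2*(-5))/(t + t) = (t - 10)/((2*t)) = (-10 + t)*(1/(2*t)) = (-10 + t)/(2*t))
f = 59 (f = 3 + 32*((½)*(-10 - 4)/(-4)) = 3 + 32*((½)*(-¼)*(-14)) = 3 + 32*(7/4) = 3 + 56 = 59)
f + n(35) = 59 + 39 = 98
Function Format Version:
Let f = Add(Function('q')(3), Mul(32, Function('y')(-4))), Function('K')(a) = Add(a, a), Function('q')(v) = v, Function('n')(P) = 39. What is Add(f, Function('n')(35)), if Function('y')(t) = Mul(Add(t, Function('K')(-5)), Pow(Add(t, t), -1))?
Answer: 98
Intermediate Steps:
Function('K')(a) = Mul(2, a)
Function('y')(t) = Mul(Rational(1, 2), Pow(t, -1), Add(-10, t)) (Function('y')(t) = Mul(Add(t, Mul(2, -5)), Pow(Add(t, t), -1)) = Mul(Add(t, -10), Pow(Mul(2, t), -1)) = Mul(Add(-10, t), Mul(Rational(1, 2), Pow(t, -1))) = Mul(Rational(1, 2), Pow(t, -1), Add(-10, t)))
f = 59 (f = Add(3, Mul(32, Mul(Rational(1, 2), Pow(-4, -1), Add(-10, -4)))) = Add(3, Mul(32, Mul(Rational(1, 2), Rational(-1, 4), -14))) = Add(3, Mul(32, Rational(7, 4))) = Add(3, 56) = 59)
Add(f, Function('n')(35)) = Add(59, 39) = 98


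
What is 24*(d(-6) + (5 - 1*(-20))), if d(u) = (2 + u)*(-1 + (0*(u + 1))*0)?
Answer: 696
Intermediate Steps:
d(u) = -2 - u (d(u) = (2 + u)*(-1 + (0*(1 + u))*0) = (2 + u)*(-1 + 0*0) = (2 + u)*(-1 + 0) = (2 + u)*(-1) = -2 - u)
24*(d(-6) + (5 - 1*(-20))) = 24*((-2 - 1*(-6)) + (5 - 1*(-20))) = 24*((-2 + 6) + (5 + 20)) = 24*(4 + 25) = 24*29 = 696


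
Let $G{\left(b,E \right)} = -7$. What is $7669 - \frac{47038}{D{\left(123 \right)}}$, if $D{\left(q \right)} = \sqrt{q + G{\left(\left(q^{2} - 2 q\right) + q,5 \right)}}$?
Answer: $7669 - 811 \sqrt{29} \approx 3301.6$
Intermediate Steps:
$D{\left(q \right)} = \sqrt{-7 + q}$ ($D{\left(q \right)} = \sqrt{q - 7} = \sqrt{-7 + q}$)
$7669 - \frac{47038}{D{\left(123 \right)}} = 7669 - \frac{47038}{\sqrt{-7 + 123}} = 7669 - \frac{47038}{\sqrt{116}} = 7669 - \frac{47038}{2 \sqrt{29}} = 7669 - 47038 \frac{\sqrt{29}}{58} = 7669 - 811 \sqrt{29}$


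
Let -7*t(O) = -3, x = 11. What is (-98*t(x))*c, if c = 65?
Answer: -2730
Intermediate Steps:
t(O) = 3/7 (t(O) = -1/7*(-3) = 3/7)
(-98*t(x))*c = -98*3/7*65 = -42*65 = -2730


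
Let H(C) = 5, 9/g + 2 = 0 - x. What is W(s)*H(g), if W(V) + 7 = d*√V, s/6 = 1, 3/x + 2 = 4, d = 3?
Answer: -35 + 15*√6 ≈ 1.7423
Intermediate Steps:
x = 3/2 (x = 3/(-2 + 4) = 3/2 ≈ 1.5000)
g = -18/7 (g = 9/(-2 + (0 - 1*3/2)) = 9/(-2 + (0 - 3/2)) = 9/(-2 - 3/2) = 9/(-7/2) = 9*(-2/7) = -18/7 ≈ -2.5714)
s = 6 (s = 6*1 = 6)
W(V) = -7 + 3*√V
W(s)*H(g) = (-7 + 3*√6)*5 = -35 + 15*√6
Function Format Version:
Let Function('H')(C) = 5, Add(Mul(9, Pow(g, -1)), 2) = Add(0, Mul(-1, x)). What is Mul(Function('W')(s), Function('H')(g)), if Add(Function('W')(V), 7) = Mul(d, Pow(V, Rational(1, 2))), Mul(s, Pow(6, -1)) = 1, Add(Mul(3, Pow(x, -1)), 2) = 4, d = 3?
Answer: Add(-35, Mul(15, Pow(6, Rational(1, 2)))) ≈ 1.7423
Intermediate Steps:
x = Rational(3, 2) (x = Mul(3, Pow(Add(-2, 4), -1)) = Mul(3, Pow(2, -1)) = Mul(3, Rational(1, 2)) = Rational(3, 2) ≈ 1.5000)
g = Rational(-18, 7) (g = Mul(9, Pow(Add(-2, Add(0, Mul(-1, Rational(3, 2)))), -1)) = Mul(9, Pow(Add(-2, Add(0, Rational(-3, 2))), -1)) = Mul(9, Pow(Add(-2, Rational(-3, 2)), -1)) = Mul(9, Pow(Rational(-7, 2), -1)) = Mul(9, Rational(-2, 7)) = Rational(-18, 7) ≈ -2.5714)
s = 6 (s = Mul(6, 1) = 6)
Function('W')(V) = Add(-7, Mul(3, Pow(V, Rational(1, 2))))
Mul(Function('W')(s), Function('H')(g)) = Mul(Add(-7, Mul(3, Pow(6, Rational(1, 2)))), 5) = Add(-35, Mul(15, Pow(6, Rational(1, 2))))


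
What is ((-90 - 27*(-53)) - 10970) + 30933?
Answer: 21304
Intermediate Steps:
((-90 - 27*(-53)) - 10970) + 30933 = ((-90 + 1431) - 10970) + 30933 = (1341 - 10970) + 30933 = -9629 + 30933 = 21304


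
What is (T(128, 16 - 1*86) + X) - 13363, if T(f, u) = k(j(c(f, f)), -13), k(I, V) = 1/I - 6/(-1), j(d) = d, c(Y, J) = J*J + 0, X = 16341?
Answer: 48889857/16384 ≈ 2984.0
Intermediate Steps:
c(Y, J) = J² (c(Y, J) = J² + 0 = J²)
k(I, V) = 6 + 1/I (k(I, V) = 1/I - 6*(-1) = 1/I + 6 = 6 + 1/I)
T(f, u) = 6 + f⁻² (T(f, u) = 6 + 1/(f²) = 6 + f⁻²)
(T(128, 16 - 1*86) + X) - 13363 = ((6 + 128⁻²) + 16341) - 13363 = ((6 + 1/16384) + 16341) - 13363 = (98305/16384 + 16341) - 13363 = 267829249/16384 - 13363 = 48889857/16384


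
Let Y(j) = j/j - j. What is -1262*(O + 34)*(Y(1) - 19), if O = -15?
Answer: 455582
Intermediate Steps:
Y(j) = 1 - j
-1262*(O + 34)*(Y(1) - 19) = -1262*(-15 + 34)*((1 - 1*1) - 19) = -23978*((1 - 1) - 19) = -23978*(0 - 19) = -23978*(-19) = -1262*(-361) = 455582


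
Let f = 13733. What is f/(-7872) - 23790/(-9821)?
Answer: 859067/1267392 ≈ 0.67782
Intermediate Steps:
f/(-7872) - 23790/(-9821) = 13733/(-7872) - 23790/(-9821) = 13733*(-1/7872) - 23790*(-1/9821) = -13733/7872 + 390/161 = 859067/1267392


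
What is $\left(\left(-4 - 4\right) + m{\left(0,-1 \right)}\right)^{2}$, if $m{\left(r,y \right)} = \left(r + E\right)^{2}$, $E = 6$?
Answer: $784$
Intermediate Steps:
$m{\left(r,y \right)} = \left(6 + r\right)^{2}$ ($m{\left(r,y \right)} = \left(r + 6\right)^{2} = \left(6 + r\right)^{2}$)
$\left(\left(-4 - 4\right) + m{\left(0,-1 \right)}\right)^{2} = \left(\left(-4 - 4\right) + \left(6 + 0\right)^{2}\right)^{2} = \left(\left(-4 - 4\right) + 6^{2}\right)^{2} = \left(-8 + 36\right)^{2} = 28^{2} = 784$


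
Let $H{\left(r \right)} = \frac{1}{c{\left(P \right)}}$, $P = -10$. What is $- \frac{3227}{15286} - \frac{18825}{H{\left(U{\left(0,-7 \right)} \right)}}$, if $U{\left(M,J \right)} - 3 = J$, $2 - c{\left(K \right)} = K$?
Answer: $- \frac{3453110627}{15286} \approx -2.259 \cdot 10^{5}$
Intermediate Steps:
$c{\left(K \right)} = 2 - K$
$U{\left(M,J \right)} = 3 + J$
$H{\left(r \right)} = \frac{1}{12}$ ($H{\left(r \right)} = \frac{1}{2 - -10} = \frac{1}{2 + 10} = \frac{1}{12}$)
$- \frac{3227}{15286} - \frac{18825}{H{\left(U{\left(0,-7 \right)} \right)}} = - \frac{3227}{15286} - 18825 \frac{1}{\frac{1}{12}} = \left(-3227\right) \frac{1}{15286} - 225900 = - \frac{3227}{15286} - 225900 = - \frac{3453110627}{15286}$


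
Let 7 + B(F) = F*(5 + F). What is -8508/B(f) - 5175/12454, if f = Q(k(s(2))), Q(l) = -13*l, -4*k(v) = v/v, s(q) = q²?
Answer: -1696978587/3947918 ≈ -429.84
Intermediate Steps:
k(v) = -¼ (k(v) = -v/(4*v) = -¼*1 = -¼)
f = 13/4 (f = -13*(-¼) = 13/4 ≈ 3.2500)
B(F) = -7 + F*(5 + F)
-8508/B(f) - 5175/12454 = -8508/(-7 + (13/4)² + 5*(13/4)) - 5175/12454 = -8508/(-7 + 169/16 + 65/4) - 5175*1/12454 = -8508/317/16 - 5175/12454 = -8508*16/317 - 5175/12454 = -136128/317 - 5175/12454 = -1696978587/3947918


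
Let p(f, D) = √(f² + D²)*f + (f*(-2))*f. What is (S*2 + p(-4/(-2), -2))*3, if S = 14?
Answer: 60 + 12*√2 ≈ 76.971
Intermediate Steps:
p(f, D) = -2*f² + f*√(D² + f²) (p(f, D) = √(D² + f²)*f + (-2*f)*f = f*√(D² + f²) - 2*f² = -2*f² + f*√(D² + f²))
(S*2 + p(-4/(-2), -2))*3 = (14*2 + (-4/(-2))*(√((-2)² + (-4/(-2))²) - (-8)/(-2)))*3 = (28 + (-4*(-½))*(√(4 + (-4*(-½))²) - (-8)*(-1)/2))*3 = (28 + 2*(√(4 + 2²) - 2*2))*3 = (28 + 2*(√(4 + 4) - 4))*3 = (28 + 2*(√8 - 4))*3 = (28 + 2*(2*√2 - 4))*3 = (28 + 2*(-4 + 2*√2))*3 = (28 + (-8 + 4*√2))*3 = (20 + 4*√2)*3 = 60 + 12*√2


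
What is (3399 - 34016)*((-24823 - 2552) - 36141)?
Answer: 1944669372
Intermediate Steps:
(3399 - 34016)*((-24823 - 2552) - 36141) = -30617*(-27375 - 36141) = -30617*(-63516) = 1944669372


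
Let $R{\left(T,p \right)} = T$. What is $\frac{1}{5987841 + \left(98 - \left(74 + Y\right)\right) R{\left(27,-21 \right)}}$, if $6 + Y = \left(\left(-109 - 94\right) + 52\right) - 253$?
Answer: $\frac{1}{5999559} \approx 1.6668 \cdot 10^{-7}$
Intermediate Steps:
$Y = -410$ ($Y = -6 + \left(\left(\left(-109 - 94\right) + 52\right) - 253\right) = -6 + \left(\left(-203 + 52\right) - 253\right) = -6 - 404 = -410$)
$\frac{1}{5987841 + \left(98 - \left(74 + Y\right)\right) R{\left(27,-21 \right)}} = \frac{1}{5987841 + \left(98 - -336\right) 27} = \frac{1}{5987841 + \left(98 + \left(-74 + 410\right)\right) 27} = \frac{1}{5987841 + \left(98 + 336\right) 27} = \frac{1}{5987841 + 434 \cdot 27} = \frac{1}{5987841 + 11718} = \frac{1}{5999559}$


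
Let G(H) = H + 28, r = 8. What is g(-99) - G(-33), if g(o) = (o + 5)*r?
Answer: -747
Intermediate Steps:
g(o) = 40 + 8*o (g(o) = (o + 5)*8 = (5 + o)*8 = 40 + 8*o)
G(H) = 28 + H
g(-99) - G(-33) = (40 + 8*(-99)) - (28 - 33) = (40 - 792) - 1*(-5) = -752 + 5 = -747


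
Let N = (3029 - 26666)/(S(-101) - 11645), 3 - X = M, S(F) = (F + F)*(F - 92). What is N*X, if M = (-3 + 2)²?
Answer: -47274/27341 ≈ -1.7291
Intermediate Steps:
S(F) = 2*F*(-92 + F) (S(F) = (2*F)*(-92 + F) = 2*F*(-92 + F))
M = 1 (M = (-1)² = 1)
X = 2 (X = 3 - 1*1 = 3 - 1 = 2)
N = -23637/27341 (N = (3029 - 26666)/(2*(-101)*(-92 - 101) - 11645) = -23637/(2*(-101)*(-193) - 11645) = -23637/(38986 - 11645) = -23637/27341 ≈ -0.86453)
N*X = -23637/27341*2 = -47274/27341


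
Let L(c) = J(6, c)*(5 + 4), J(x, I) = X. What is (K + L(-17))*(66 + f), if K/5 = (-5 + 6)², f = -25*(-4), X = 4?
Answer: 6806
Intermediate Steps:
J(x, I) = 4
f = 100
K = 5 (K = 5*(-5 + 6)² = 5*1² = 5*1 = 5)
L(c) = 36 (L(c) = 4*(5 + 4) = 4*9 = 36)
(K + L(-17))*(66 + f) = (5 + 36)*(66 + 100) = 41*166 = 6806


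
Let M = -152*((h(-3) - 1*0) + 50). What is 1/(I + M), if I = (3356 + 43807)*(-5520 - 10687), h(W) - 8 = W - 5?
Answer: -1/764378341 ≈ -1.3083e-9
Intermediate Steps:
h(W) = 3 + W (h(W) = 8 + (W - 5) = 8 + (-5 + W) = 3 + W)
I = -764370741 (I = 47163*(-16207) = -764370741)
M = -7600 (M = -152*(((3 - 3) - 1*0) + 50) = -152*((0 + 0) + 50) = -152*(0 + 50) = -152*50 = -7600)
1/(I + M) = 1/(-764370741 - 7600) = 1/(-764378341) = -1/764378341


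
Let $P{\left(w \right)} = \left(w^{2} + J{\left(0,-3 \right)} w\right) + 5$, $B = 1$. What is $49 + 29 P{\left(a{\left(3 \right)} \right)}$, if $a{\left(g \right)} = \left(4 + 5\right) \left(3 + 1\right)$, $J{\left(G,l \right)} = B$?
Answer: $38822$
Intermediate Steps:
$J{\left(G,l \right)} = 1$
$a{\left(g \right)} = 36$ ($a{\left(g \right)} = 9 \cdot 4 = 36$)
$P{\left(w \right)} = 5 + w + w^{2}$ ($P{\left(w \right)} = \left(w^{2} + 1 w\right) + 5 = \left(w^{2} + w\right) + 5 = \left(w + w^{2}\right) + 5 = 5 + w + w^{2}$)
$49 + 29 P{\left(a{\left(3 \right)} \right)} = 49 + 29 \left(5 + 36 + 36^{2}\right) = 49 + 29 \left(5 + 36 + 1296\right) = 49 + 29 \cdot 1337 = 49 + 38773 = 38822$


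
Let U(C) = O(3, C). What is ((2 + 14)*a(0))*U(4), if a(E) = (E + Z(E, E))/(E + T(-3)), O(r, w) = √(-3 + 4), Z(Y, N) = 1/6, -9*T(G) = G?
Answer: 8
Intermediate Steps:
T(G) = -G/9
Z(Y, N) = ⅙
O(r, w) = 1 (O(r, w) = √1 = 1)
a(E) = (⅙ + E)/(⅓ + E) (a(E) = (E + ⅙)/(E - ⅑*(-3)) = (⅙ + E)/(E + ⅓) = (⅙ + E)/(⅓ + E))
U(C) = 1
((2 + 14)*a(0))*U(4) = ((2 + 14)*((1 + 6*0)/(2*(1 + 3*0))))*1 = (16*((1 + 0)/(2*(1 + 0))))*1 = (16*((½)*1/1))*1 = (16*((½)*1*1))*1 = (16*(½))*1 = 8*1 = 8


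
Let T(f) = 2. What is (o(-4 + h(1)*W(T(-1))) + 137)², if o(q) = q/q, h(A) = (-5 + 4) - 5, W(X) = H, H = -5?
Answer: 19044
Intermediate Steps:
W(X) = -5
h(A) = -6 (h(A) = -1 - 5 = -6)
o(q) = 1
(o(-4 + h(1)*W(T(-1))) + 137)² = (1 + 137)² = 138² = 19044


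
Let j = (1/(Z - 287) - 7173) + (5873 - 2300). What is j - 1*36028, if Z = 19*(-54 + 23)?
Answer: -34714129/876 ≈ -39628.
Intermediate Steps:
Z = -589 (Z = 19*(-31) = -589)
j = -3153601/876 (j = (1/(-589 - 287) - 7173) + (5873 - 2300) = (1/(-876) - 7173) + 3573 = (-1/876 - 7173) + 3573 = -6283549/876 + 3573 = -3153601/876 ≈ -3600.0)
j - 1*36028 = -3153601/876 - 1*36028 = -3153601/876 - 36028 = -34714129/876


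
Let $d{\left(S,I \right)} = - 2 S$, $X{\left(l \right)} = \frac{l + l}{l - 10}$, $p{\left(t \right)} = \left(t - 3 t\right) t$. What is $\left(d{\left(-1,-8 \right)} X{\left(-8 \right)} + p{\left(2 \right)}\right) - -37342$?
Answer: $\frac{336022}{9} \approx 37336.0$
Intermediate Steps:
$p{\left(t \right)} = - 2 t^{2}$ ($p{\left(t \right)} = - 2 t t = - 2 t^{2}$)
$X{\left(l \right)} = \frac{2 l}{-10 + l}$
$\left(d{\left(-1,-8 \right)} X{\left(-8 \right)} + p{\left(2 \right)}\right) - -37342 = \left(\left(-2\right) \left(-1\right) 2 \left(-8\right) \frac{1}{-10 - 8} - 2 \cdot 2^{2}\right) - -37342 = \left(2 \cdot 2 \left(-8\right) \frac{1}{-18} - 8\right) + 37342 = \left(2 \cdot 2 \left(-8\right) \left(- \frac{1}{18}\right) - 8\right) + 37342 = \left(2 \cdot \frac{8}{9} - 8\right) + 37342 = \left(\frac{16}{9} - 8\right) + 37342 = - \frac{56}{9} + 37342 = \frac{336022}{9}$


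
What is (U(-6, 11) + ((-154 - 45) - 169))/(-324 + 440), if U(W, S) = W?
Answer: -187/58 ≈ -3.2241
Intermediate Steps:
(U(-6, 11) + ((-154 - 45) - 169))/(-324 + 440) = (-6 + ((-154 - 45) - 169))/(-324 + 440) = (-6 + (-199 - 169))/116 = (-6 - 368)*(1/116) = -374*1/116 = -187/58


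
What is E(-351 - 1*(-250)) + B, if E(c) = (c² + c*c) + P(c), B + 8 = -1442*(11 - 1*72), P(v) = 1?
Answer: 108357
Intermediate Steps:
B = 87954 (B = -8 - 1442*(11 - 1*72) = -8 - 1442*(11 - 72) = -8 - 1442*(-61) = -8 + 87962 = 87954)
E(c) = 1 + 2*c² (E(c) = (c² + c*c) + 1 = (c² + c²) + 1 = 2*c² + 1 = 1 + 2*c²)
E(-351 - 1*(-250)) + B = (1 + 2*(-351 - 1*(-250))²) + 87954 = (1 + 2*(-351 + 250)²) + 87954 = (1 + 2*(-101)²) + 87954 = (1 + 2*10201) + 87954 = (1 + 20402) + 87954 = 20403 + 87954 = 108357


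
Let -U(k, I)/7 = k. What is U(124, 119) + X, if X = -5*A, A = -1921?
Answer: 8737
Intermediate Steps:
U(k, I) = -7*k
X = 9605 (X = -5*(-1921) = 9605)
U(124, 119) + X = -7*124 + 9605 = -868 + 9605 = 8737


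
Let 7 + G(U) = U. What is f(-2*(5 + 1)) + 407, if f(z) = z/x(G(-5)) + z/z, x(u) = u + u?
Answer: 817/2 ≈ 408.50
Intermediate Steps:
G(U) = -7 + U
x(u) = 2*u
f(z) = 1 - z/24 (f(z) = z/((2*(-7 - 5))) + z/z = z/((2*(-12))) + 1 = z/(-24) + 1 = z*(-1/24) + 1 = -z/24 + 1 = 1 - z/24)
f(-2*(5 + 1)) + 407 = (1 - (-1)*(5 + 1)/12) + 407 = (1 - (-1)*6/12) + 407 = (1 - 1/24*(-12)) + 407 = (1 + ½) + 407 = 3/2 + 407 = 817/2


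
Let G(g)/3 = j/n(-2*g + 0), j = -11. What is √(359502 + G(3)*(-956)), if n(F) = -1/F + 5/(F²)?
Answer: 5*√18510 ≈ 680.26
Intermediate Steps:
n(F) = -1/F + 5/F²
G(g) = -132*g²/(5 + 2*g) (G(g) = 3*(-11*(-2*g + 0)²/(5 - (-2*g + 0))) = 3*(-11*4*g²/(5 - (-2)*g)) = 3*(-11*4*g²/(5 + 2*g)) = 3*(-44*g²/(5 + 2*g)) = -132*g²/(5 + 2*g))
√(359502 + G(3)*(-956)) = √(359502 - 132*3²/(5 + 2*3)*(-956)) = √(359502 - 132*9/(5 + 6)*(-956)) = √(359502 - 132*9/11*(-956)) = √(359502 - 132*9*1/11*(-956)) = √(359502 - 108*(-956)) = √(359502 + 103248) = √462750 = 5*√18510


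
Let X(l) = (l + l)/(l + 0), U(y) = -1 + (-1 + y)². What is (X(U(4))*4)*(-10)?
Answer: -80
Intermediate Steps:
X(l) = 2 (X(l) = (2*l)/l = 2)
(X(U(4))*4)*(-10) = (2*4)*(-10) = 8*(-10) = -80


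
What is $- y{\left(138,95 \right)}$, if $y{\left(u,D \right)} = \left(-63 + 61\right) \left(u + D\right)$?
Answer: $466$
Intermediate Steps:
$y{\left(u,D \right)} = - 2 D - 2 u$ ($y{\left(u,D \right)} = - 2 \left(D + u\right) = - 2 D - 2 u$)
$- y{\left(138,95 \right)} = - (\left(-2\right) 95 - 276) = - (-190 - 276) = \left(-1\right) \left(-466\right) = 466$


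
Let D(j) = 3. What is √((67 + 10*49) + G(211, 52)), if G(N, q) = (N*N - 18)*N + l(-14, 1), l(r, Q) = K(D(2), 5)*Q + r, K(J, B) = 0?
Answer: 2*√2347669 ≈ 3064.4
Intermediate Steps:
l(r, Q) = r (l(r, Q) = 0*Q + r = 0 + r = r)
G(N, q) = -14 + N*(-18 + N²) (G(N, q) = (N*N - 18)*N - 14 = (N² - 18)*N - 14 = (-18 + N²)*N - 14 = N*(-18 + N²) - 14 = -14 + N*(-18 + N²))
√((67 + 10*49) + G(211, 52)) = √((67 + 10*49) + (-14 + 211³ - 18*211)) = √((67 + 490) + (-14 + 9393931 - 3798)) = √(557 + 9390119) = √9390676 = 2*√2347669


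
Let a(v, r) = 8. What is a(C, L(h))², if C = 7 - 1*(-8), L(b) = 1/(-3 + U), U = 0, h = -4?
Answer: 64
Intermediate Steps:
L(b) = -⅓ (L(b) = 1/(-3 + 0) = 1/(-3) = -⅓)
C = 15 (C = 7 + 8 = 15)
a(C, L(h))² = 8² = 64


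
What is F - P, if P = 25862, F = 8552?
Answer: -17310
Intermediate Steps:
F - P = 8552 - 1*25862 = 8552 - 25862 = -17310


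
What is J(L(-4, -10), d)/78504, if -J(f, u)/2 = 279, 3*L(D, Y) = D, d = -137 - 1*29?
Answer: -93/13084 ≈ -0.0071079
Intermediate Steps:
d = -166 (d = -137 - 29 = -166)
L(D, Y) = D/3
J(f, u) = -558 (J(f, u) = -2*279 = -558)
J(L(-4, -10), d)/78504 = -558/78504 = -558*1/78504 = -93/13084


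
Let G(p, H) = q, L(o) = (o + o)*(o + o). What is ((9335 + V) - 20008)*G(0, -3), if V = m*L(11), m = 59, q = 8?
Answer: 143064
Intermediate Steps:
L(o) = 4*o**2 (L(o) = (2*o)*(2*o) = 4*o**2)
G(p, H) = 8
V = 28556 (V = 59*(4*11**2) = 59*(4*121) = 59*484 = 28556)
((9335 + V) - 20008)*G(0, -3) = ((9335 + 28556) - 20008)*8 = (37891 - 20008)*8 = 17883*8 = 143064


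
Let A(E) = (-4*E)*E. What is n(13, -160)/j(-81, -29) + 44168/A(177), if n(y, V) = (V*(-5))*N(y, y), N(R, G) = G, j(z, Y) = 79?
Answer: 324949282/2474991 ≈ 131.29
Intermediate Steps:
A(E) = -4*E²
n(y, V) = -5*V*y (n(y, V) = (V*(-5))*y = (-5*V)*y = -5*V*y)
n(13, -160)/j(-81, -29) + 44168/A(177) = -5*(-160)*13/79 + 44168/((-4*177²)) = 10400*(1/79) + 44168/((-4*31329)) = 10400/79 + 44168/(-125316) = 10400/79 + 44168*(-1/125316) = 10400/79 - 11042/31329 = 324949282/2474991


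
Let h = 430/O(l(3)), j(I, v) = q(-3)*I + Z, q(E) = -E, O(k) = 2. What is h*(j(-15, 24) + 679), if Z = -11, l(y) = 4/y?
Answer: 133945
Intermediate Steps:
j(I, v) = -11 + 3*I (j(I, v) = (-1*(-3))*I - 11 = 3*I - 11 = -11 + 3*I)
h = 215 (h = 430/2 = 430*(½) = 215)
h*(j(-15, 24) + 679) = 215*((-11 + 3*(-15)) + 679) = 215*((-11 - 45) + 679) = 215*(-56 + 679) = 215*623 = 133945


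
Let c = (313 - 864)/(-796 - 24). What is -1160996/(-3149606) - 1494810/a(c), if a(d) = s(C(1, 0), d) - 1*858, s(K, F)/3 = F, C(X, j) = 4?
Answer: 643571033000762/368455083107 ≈ 1746.7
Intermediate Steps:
s(K, F) = 3*F
c = 551/820 (c = -551/(-820) = -551*(-1/820) = 551/820 ≈ 0.67195)
a(d) = -858 + 3*d (a(d) = 3*d - 1*858 = 3*d - 858 = -858 + 3*d)
-1160996/(-3149606) - 1494810/a(c) = -1160996/(-3149606) - 1494810/(-858 + 3*(551/820)) = -1160996*(-1/3149606) - 1494810/(-858 + 1653/820) = 580498/1574803 - 1494810/(-701907/820) = 580498/1574803 - 1494810*(-820/701907) = 580498/1574803 + 408581400/233969 = 643571033000762/368455083107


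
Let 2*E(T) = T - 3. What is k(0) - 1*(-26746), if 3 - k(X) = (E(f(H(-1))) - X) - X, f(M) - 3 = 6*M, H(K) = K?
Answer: 26752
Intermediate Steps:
f(M) = 3 + 6*M
E(T) = -3/2 + T/2 (E(T) = (T - 3)/2 = (-3 + T)/2 = -3/2 + T/2)
k(X) = 6 + 2*X (k(X) = 3 - (((-3/2 + (3 + 6*(-1))/2) - X) - X) = 3 - (((-3/2 + (3 - 6)/2) - X) - X) = 3 - (((-3/2 + (½)*(-3)) - X) - X) = 3 - (((-3/2 - 3/2) - X) - X) = 3 - ((-3 - X) - X) = 3 - (-3 - 2*X) = 3 + (3 + 2*X) = 6 + 2*X)
k(0) - 1*(-26746) = (6 + 2*0) - 1*(-26746) = (6 + 0) + 26746 = 6 + 26746 = 26752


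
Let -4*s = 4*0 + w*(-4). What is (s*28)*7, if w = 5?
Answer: 980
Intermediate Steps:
s = 5 (s = -(4*0 + 5*(-4))/4 = -(0 - 20)/4 = -¼*(-20) = 5)
(s*28)*7 = (5*28)*7 = 140*7 = 980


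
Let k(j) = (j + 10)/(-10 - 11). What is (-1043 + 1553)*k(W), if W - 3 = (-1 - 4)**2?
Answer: -6460/7 ≈ -922.86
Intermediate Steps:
W = 28 (W = 3 + (-1 - 4)**2 = 3 + (-5)**2 = 3 + 25 = 28)
k(j) = -10/21 - j/21 (k(j) = (10 + j)/(-21) = (10 + j)*(-1/21) = -10/21 - j/21)
(-1043 + 1553)*k(W) = (-1043 + 1553)*(-10/21 - 1/21*28) = 510*(-10/21 - 4/3) = 510*(-38/21) = -6460/7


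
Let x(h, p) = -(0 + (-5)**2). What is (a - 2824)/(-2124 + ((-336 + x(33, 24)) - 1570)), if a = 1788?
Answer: 1036/4055 ≈ 0.25549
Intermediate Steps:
x(h, p) = -25 (x(h, p) = -(0 + 25) = -1*25 = -25)
(a - 2824)/(-2124 + ((-336 + x(33, 24)) - 1570)) = (1788 - 2824)/(-2124 + ((-336 - 25) - 1570)) = -1036/(-2124 + (-361 - 1570)) = -1036/(-2124 - 1931) = -1036/(-4055) = -1036*(-1/4055) = 1036/4055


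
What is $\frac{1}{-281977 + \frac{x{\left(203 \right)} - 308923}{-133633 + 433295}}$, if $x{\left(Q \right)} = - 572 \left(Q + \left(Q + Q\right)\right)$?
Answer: $- \frac{299662}{84498449045} \approx -3.5464 \cdot 10^{-6}$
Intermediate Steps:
$x{\left(Q \right)} = - 1716 Q$ ($x{\left(Q \right)} = - 572 \left(Q + 2 Q\right) = - 572 \cdot 3 Q = - 1716 Q$)
$\frac{1}{-281977 + \frac{x{\left(203 \right)} - 308923}{-133633 + 433295}} = \frac{1}{-281977 + \frac{\left(-1716\right) 203 - 308923}{-133633 + 433295}} = \frac{1}{-281977 + \frac{-348348 - 308923}{299662}} = \frac{1}{-281977 - \frac{657271}{299662}} = \frac{1}{- \frac{84498449045}{299662}} = - \frac{299662}{84498449045}$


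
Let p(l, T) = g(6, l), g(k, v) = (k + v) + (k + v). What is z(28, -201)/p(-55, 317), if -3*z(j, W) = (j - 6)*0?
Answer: 0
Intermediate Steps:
z(j, W) = 0 (z(j, W) = -(j - 6)*0/3 = -(-6 + j)*0/3 = -⅓*0 = 0)
g(k, v) = 2*k + 2*v
p(l, T) = 12 + 2*l (p(l, T) = 2*6 + 2*l = 12 + 2*l)
z(28, -201)/p(-55, 317) = 0/(12 + 2*(-55)) = 0/(12 - 110) = 0/(-98) = 0*(-1/98) = 0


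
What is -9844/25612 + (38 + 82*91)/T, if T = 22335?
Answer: -462929/9534067 ≈ -0.048555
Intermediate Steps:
-9844/25612 + (38 + 82*91)/T = -9844/25612 + (38 + 82*91)/22335 = -9844*1/25612 + (38 + 7462)*(1/22335) = -2461/6403 + 7500*(1/22335) = -2461/6403 + 500/1489 = -462929/9534067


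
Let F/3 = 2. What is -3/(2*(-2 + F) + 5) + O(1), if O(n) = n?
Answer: 10/13 ≈ 0.76923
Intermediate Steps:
F = 6 (F = 3*2 = 6)
-3/(2*(-2 + F) + 5) + O(1) = -3/(2*(-2 + 6) + 5) + 1 = -3/(2*4 + 5) + 1 = -3/(8 + 5) + 1 = -3/13 + 1 = 10/13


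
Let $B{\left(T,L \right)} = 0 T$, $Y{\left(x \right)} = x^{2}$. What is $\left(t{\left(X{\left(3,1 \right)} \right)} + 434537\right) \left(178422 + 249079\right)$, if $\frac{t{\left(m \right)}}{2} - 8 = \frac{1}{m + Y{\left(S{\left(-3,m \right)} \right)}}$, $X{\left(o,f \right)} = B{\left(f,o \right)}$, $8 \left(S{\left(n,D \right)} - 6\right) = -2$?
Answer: $\frac{4272752962003}{23} \approx 1.8577 \cdot 10^{11}$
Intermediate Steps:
$S{\left(n,D \right)} = \frac{23}{4}$ ($S{\left(n,D \right)} = 6 + \frac{1}{8} \left(-2\right) = 6 - \frac{1}{4} = \frac{23}{4}$)
$B{\left(T,L \right)} = 0$
$X{\left(o,f \right)} = 0$
$t{\left(m \right)} = 16 + \frac{2}{\frac{529}{16} + m}$ ($t{\left(m \right)} = 16 + \frac{2}{m + \left(\frac{23}{4}\right)^{2}} = 16 + \frac{2}{m + \frac{529}{16}} = 16 + \frac{2}{\frac{529}{16} + m}$)
$\left(t{\left(X{\left(3,1 \right)} \right)} + 434537\right) \left(178422 + 249079\right) = \left(\frac{16 \left(531 + 16 \cdot 0\right)}{529 + 16 \cdot 0} + 434537\right) \left(178422 + 249079\right) = \left(\frac{16 \left(531 + 0\right)}{529 + 0} + 434537\right) 427501 = \left(16 \cdot \frac{1}{529} \cdot 531 + 434537\right) 427501 = \left(\frac{8496}{529} + 434537\right) 427501 = \frac{229878569}{529} \cdot 427501 = \frac{4272752962003}{23}$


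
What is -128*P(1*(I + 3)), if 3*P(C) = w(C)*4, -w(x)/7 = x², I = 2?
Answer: 89600/3 ≈ 29867.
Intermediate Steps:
w(x) = -7*x²
P(C) = -28*C²/3 (P(C) = (-7*C²*4)/3 = (-28*C²)/3 = -28*C²/3)
-128*P(1*(I + 3)) = -(-3584)*(1*(2 + 3))²/3 = -(-3584)*(1*5)²/3 = -(-3584)*5²/3 = -(-3584)*25/3 = -128*(-700/3) = 89600/3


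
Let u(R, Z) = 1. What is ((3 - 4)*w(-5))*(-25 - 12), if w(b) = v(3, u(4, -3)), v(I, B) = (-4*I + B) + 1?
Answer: -370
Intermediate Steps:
v(I, B) = 1 + B - 4*I (v(I, B) = (B - 4*I) + 1 = 1 + B - 4*I)
w(b) = -10 (w(b) = 1 + 1 - 4*3 = 1 + 1 - 12 = -10)
((3 - 4)*w(-5))*(-25 - 12) = ((3 - 4)*(-10))*(-25 - 12) = -1*(-10)*(-37) = 10*(-37) = -370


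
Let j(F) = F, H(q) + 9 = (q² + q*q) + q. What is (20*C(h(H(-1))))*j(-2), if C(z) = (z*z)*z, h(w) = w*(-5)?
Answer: -2560000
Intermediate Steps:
H(q) = -9 + q + 2*q² (H(q) = -9 + ((q² + q*q) + q) = -9 + ((q² + q²) + q) = -9 + (2*q² + q) = -9 + (q + 2*q²) = -9 + q + 2*q²)
h(w) = -5*w
C(z) = z³ (C(z) = z²*z = z³)
(20*C(h(H(-1))))*j(-2) = (20*(-5*(-9 - 1 + 2*(-1)²))³)*(-2) = (20*(-5*(-9 - 1 + 2*1))³)*(-2) = (20*(-5*(-9 - 1 + 2))³)*(-2) = (20*(-5*(-8))³)*(-2) = (20*40³)*(-2) = (20*64000)*(-2) = 1280000*(-2) = -2560000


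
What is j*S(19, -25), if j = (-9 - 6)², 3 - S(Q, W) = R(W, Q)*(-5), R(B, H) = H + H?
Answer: 43425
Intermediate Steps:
R(B, H) = 2*H
S(Q, W) = 3 + 10*Q (S(Q, W) = 3 - 2*Q*(-5) = 3 - (-10)*Q = 3 + 10*Q)
j = 225 (j = (-15)² = 225)
j*S(19, -25) = 225*(3 + 10*19) = 225*(3 + 190) = 225*193 = 43425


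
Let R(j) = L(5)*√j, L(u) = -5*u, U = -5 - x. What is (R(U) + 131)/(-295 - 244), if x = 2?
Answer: -131/539 + 25*I*√7/539 ≈ -0.24304 + 0.12272*I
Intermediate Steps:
U = -7 (U = -5 - 1*2 = -5 - 2 = -7)
R(j) = -25*√j (R(j) = (-5*5)*√j = -25*√j)
(R(U) + 131)/(-295 - 244) = (-25*I*√7 + 131)/(-295 - 244) = (-25*I*√7 + 131)/(-539) = (-25*I*√7 + 131)*(-1/539) = (131 - 25*I*√7)*(-1/539) = -131/539 + 25*I*√7/539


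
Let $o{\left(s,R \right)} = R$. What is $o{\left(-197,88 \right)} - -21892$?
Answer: $21980$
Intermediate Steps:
$o{\left(-197,88 \right)} - -21892 = 88 - -21892 = 88 + 21892 = 21980$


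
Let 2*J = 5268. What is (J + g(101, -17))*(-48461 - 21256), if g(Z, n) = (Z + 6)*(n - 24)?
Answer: 122213901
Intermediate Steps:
g(Z, n) = (-24 + n)*(6 + Z) (g(Z, n) = (6 + Z)*(-24 + n) = (-24 + n)*(6 + Z))
J = 2634 (J = (½)*5268 = 2634)
(J + g(101, -17))*(-48461 - 21256) = (2634 + (-144 - 24*101 + 6*(-17) + 101*(-17)))*(-48461 - 21256) = (2634 + (-144 - 2424 - 102 - 1717))*(-69717) = (2634 - 4387)*(-69717) = -1753*(-69717) = 122213901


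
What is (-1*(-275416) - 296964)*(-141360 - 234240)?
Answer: 8093428800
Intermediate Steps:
(-1*(-275416) - 296964)*(-141360 - 234240) = (275416 - 296964)*(-375600) = -21548*(-375600) = 8093428800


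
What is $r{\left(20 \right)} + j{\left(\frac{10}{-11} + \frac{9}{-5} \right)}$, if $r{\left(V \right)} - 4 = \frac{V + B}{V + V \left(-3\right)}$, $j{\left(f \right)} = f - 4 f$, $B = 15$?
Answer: $\frac{4951}{440} \approx 11.252$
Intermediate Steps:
$j{\left(f \right)} = - 3 f$
$r{\left(V \right)} = 4 - \frac{15 + V}{2 V}$ ($r{\left(V \right)} = 4 + \frac{V + 15}{V + V \left(-3\right)} = 4 + \frac{15 + V}{V - 3 V} = 4 + \frac{15 + V}{\left(-2\right) V} = 4 + \left(15 + V\right) \left(- \frac{1}{2 V}\right) = 4 - \frac{15 + V}{2 V}$)
$r{\left(20 \right)} + j{\left(\frac{10}{-11} + \frac{9}{-5} \right)} = \frac{-15 + 7 \cdot 20}{2 \cdot 20} - 3 \left(\frac{10}{-11} + \frac{9}{-5}\right) = \frac{1}{2} \cdot \frac{1}{20} \left(-15 + 140\right) - 3 \left(10 \left(- \frac{1}{11}\right) + 9 \left(- \frac{1}{5}\right)\right) = \frac{1}{2} \cdot \frac{1}{20} \cdot 125 - 3 \left(- \frac{10}{11} - \frac{9}{5}\right) = \frac{25}{8} - - \frac{447}{55} = \frac{25}{8} + \frac{447}{55} = \frac{4951}{440}$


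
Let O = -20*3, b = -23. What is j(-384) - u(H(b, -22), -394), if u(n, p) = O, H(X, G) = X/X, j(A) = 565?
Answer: 625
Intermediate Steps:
H(X, G) = 1
O = -60
u(n, p) = -60
j(-384) - u(H(b, -22), -394) = 565 - 1*(-60) = 565 + 60 = 625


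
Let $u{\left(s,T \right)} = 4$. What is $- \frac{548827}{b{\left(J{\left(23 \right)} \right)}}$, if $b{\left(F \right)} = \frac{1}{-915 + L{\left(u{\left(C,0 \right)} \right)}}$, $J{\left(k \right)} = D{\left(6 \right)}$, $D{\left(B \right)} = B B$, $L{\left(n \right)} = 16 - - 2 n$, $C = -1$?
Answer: $489004857$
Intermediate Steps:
$L{\left(n \right)} = 16 + 2 n$
$D{\left(B \right)} = B^{2}$
$J{\left(k \right)} = 36$ ($J{\left(k \right)} = 6^{2} = 36$)
$b{\left(F \right)} = - \frac{1}{891}$ ($b{\left(F \right)} = \frac{1}{-915 + \left(16 + 2 \cdot 4\right)} = \frac{1}{-915 + \left(16 + 8\right)} = \frac{1}{-915 + 24} = \frac{1}{-891} = - \frac{1}{891}$)
$- \frac{548827}{b{\left(J{\left(23 \right)} \right)}} = - \frac{548827}{- \frac{1}{891}} = \left(-548827\right) \left(-891\right) = 489004857$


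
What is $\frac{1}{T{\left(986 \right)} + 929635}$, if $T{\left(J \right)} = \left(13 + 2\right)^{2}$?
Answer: $\frac{1}{929860} \approx 1.0754 \cdot 10^{-6}$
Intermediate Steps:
$T{\left(J \right)} = 225$ ($T{\left(J \right)} = 15^{2} = 225$)
$\frac{1}{T{\left(986 \right)} + 929635} = \frac{1}{225 + 929635} = \frac{1}{929860}$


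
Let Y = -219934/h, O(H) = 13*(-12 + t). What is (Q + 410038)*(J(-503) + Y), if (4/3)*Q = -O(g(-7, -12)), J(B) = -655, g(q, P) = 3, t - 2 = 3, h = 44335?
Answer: -9599556797515/35468 ≈ -2.7065e+8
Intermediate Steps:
t = 5 (t = 2 + 3 = 5)
O(H) = -91 (O(H) = 13*(-12 + 5) = 13*(-7) = -91)
Q = 273/4 (Q = 3*(-1*(-91))/4 = (3/4)*91 = 273/4 ≈ 68.250)
Y = -219934/44335 ≈ -4.9607
(Q + 410038)*(J(-503) + Y) = (273/4 + 410038)*(-655 - 219934/44335) = (1640425/4)*(-29259359/44335) = -9599556797515/35468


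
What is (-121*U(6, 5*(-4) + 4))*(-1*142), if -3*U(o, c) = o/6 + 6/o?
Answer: -34364/3 ≈ -11455.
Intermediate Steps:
U(o, c) = -2/o - o/18 (U(o, c) = -(o/6 + 6/o)/3 = -(6/o + o/6)/3 = -2/o - o/18)
(-121*U(6, 5*(-4) + 4))*(-1*142) = (-121*(-2/6 - 1/18*6))*(-1*142) = -121*(-2*1/6 - 1/3)*(-142) = -121*(-1/3 - 1/3)*(-142) = -121*(-2/3)*(-142) = (242/3)*(-142) = -34364/3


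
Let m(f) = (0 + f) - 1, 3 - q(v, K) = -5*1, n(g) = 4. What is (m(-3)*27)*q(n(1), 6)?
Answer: -864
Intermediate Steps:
q(v, K) = 8 (q(v, K) = 3 - (-5) = 3 - 1*(-5) = 3 + 5 = 8)
m(f) = -1 + f (m(f) = f - 1 = -1 + f)
(m(-3)*27)*q(n(1), 6) = ((-1 - 3)*27)*8 = -4*27*8 = -108*8 = -864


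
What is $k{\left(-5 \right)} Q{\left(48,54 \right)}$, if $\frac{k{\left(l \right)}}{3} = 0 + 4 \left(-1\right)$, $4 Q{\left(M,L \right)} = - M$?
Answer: $144$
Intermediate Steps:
$Q{\left(M,L \right)} = - \frac{M}{4}$ ($Q{\left(M,L \right)} = \frac{\left(-1\right) M}{4} = - \frac{M}{4}$)
$k{\left(l \right)} = -12$ ($k{\left(l \right)} = 3 \left(0 + 4 \left(-1\right)\right) = 3 \left(0 - 4\right) = 3 \left(-4\right) = -12$)
$k{\left(-5 \right)} Q{\left(48,54 \right)} = - 12 \left(\left(- \frac{1}{4}\right) 48\right) = \left(-12\right) \left(-12\right) = 144$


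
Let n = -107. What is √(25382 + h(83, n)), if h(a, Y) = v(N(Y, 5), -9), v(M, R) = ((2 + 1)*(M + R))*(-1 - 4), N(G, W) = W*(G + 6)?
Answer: 2*√8273 ≈ 181.91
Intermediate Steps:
N(G, W) = W*(6 + G)
v(M, R) = -15*M - 15*R (v(M, R) = (3*(M + R))*(-5) = (3*M + 3*R)*(-5) = -15*M - 15*R)
h(a, Y) = -315 - 75*Y (h(a, Y) = -75*(6 + Y) - 15*(-9) = -15*(30 + 5*Y) + 135 = (-450 - 75*Y) + 135 = -315 - 75*Y)
√(25382 + h(83, n)) = √(25382 + (-315 - 75*(-107))) = √(25382 + (-315 + 8025)) = √(25382 + 7710) = √33092 = 2*√8273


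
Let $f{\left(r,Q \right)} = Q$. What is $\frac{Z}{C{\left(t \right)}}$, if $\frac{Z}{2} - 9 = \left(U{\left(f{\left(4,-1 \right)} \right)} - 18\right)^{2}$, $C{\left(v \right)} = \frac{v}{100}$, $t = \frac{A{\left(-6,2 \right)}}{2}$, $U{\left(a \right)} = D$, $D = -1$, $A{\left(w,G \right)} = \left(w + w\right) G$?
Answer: $- \frac{18500}{3} \approx -6166.7$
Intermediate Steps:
$A{\left(w,G \right)} = 2 G w$ ($A{\left(w,G \right)} = 2 w G = 2 G w$)
$U{\left(a \right)} = -1$
$t = -12$ ($t = \frac{2 \cdot 2 \left(-6\right)}{2} = \left(-24\right) \frac{1}{2} = -12$)
$C{\left(v \right)} = \frac{v}{100}$ ($C{\left(v \right)} = v \frac{1}{100} = \frac{v}{100}$)
$Z = 740$ ($Z = 18 + 2 \left(-1 - 18\right)^{2} = 18 + 2 \left(-19\right)^{2} = 18 + 2 \cdot 361 = 18 + 722 = 740$)
$\frac{Z}{C{\left(t \right)}} = \frac{740}{\frac{1}{100} \left(-12\right)} = \frac{740}{- \frac{3}{25}} = 740 \left(- \frac{25}{3}\right) = - \frac{18500}{3}$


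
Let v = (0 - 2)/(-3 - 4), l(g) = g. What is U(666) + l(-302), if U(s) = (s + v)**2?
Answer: 21738098/49 ≈ 4.4363e+5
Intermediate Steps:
v = 2/7 (v = -2/(-7) = -2*(-1/7) = 2/7 ≈ 0.28571)
U(s) = (2/7 + s)**2 (U(s) = (s + 2/7)**2 = (2/7 + s)**2)
U(666) + l(-302) = (2 + 7*666)**2/49 - 302 = (2 + 4662)**2/49 - 302 = (1/49)*4664**2 - 302 = (1/49)*21752896 - 302 = 21752896/49 - 302 = 21738098/49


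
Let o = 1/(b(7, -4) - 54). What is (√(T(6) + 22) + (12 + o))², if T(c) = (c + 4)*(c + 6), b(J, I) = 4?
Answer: 713801/2500 + 599*√142/25 ≈ 571.04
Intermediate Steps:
T(c) = (4 + c)*(6 + c)
o = -1/50 (o = 1/(4 - 54) = 1/(-50) = -1/50 ≈ -0.020000)
(√(T(6) + 22) + (12 + o))² = (√((24 + 6² + 10*6) + 22) + (12 - 1/50))² = (√((24 + 36 + 60) + 22) + 599/50)² = (√(120 + 22) + 599/50)² = (√142 + 599/50)² = (599/50 + √142)²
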